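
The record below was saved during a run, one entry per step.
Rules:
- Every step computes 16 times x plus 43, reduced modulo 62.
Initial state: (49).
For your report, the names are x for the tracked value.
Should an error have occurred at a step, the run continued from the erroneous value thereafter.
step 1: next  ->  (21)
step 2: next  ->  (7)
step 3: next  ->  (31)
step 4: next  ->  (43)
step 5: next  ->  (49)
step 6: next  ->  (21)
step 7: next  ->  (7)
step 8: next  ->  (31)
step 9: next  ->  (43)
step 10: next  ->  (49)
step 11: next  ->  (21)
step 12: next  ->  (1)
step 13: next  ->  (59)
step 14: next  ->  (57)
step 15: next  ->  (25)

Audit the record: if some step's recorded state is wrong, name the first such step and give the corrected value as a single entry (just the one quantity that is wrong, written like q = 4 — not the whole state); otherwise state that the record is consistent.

Recomputing the run from the initial state:
step 1: x = 21
step 2: x = 7
step 3: x = 31
step 4: x = 43
step 5: x = 49
step 6: x = 21
step 7: x = 7
step 8: x = 31
step 9: x = 43
step 10: x = 49
step 11: x = 21
step 12: x = 7
step 13: x = 31
step 14: x = 43
step 15: x = 49
The first disagreement with the record is at step 12, where the value should be x = 7.

step 12, x = 7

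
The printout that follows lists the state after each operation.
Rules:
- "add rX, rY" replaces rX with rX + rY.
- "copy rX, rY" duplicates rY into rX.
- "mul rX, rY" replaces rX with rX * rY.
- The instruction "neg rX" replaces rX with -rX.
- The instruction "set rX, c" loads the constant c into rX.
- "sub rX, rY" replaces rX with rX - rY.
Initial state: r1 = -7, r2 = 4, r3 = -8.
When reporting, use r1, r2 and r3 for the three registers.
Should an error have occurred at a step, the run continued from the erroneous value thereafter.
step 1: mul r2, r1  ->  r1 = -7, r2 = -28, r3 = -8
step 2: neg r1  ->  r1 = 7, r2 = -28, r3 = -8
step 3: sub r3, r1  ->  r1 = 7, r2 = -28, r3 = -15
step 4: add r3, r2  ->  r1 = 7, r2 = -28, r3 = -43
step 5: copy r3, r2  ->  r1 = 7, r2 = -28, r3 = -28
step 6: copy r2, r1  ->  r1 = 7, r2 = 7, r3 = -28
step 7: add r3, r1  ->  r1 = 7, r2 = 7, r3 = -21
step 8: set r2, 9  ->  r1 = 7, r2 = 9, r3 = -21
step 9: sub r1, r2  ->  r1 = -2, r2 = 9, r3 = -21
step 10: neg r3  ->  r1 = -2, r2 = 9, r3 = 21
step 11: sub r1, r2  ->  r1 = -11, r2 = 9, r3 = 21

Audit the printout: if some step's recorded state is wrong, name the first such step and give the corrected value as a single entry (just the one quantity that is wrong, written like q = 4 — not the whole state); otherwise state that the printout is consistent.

no error

Recomputing the run from the initial state:
step 1: r1 = -7, r2 = -28, r3 = -8
step 2: r1 = 7, r2 = -28, r3 = -8
step 3: r1 = 7, r2 = -28, r3 = -15
step 4: r1 = 7, r2 = -28, r3 = -43
step 5: r1 = 7, r2 = -28, r3 = -28
step 6: r1 = 7, r2 = 7, r3 = -28
step 7: r1 = 7, r2 = 7, r3 = -21
step 8: r1 = 7, r2 = 9, r3 = -21
step 9: r1 = -2, r2 = 9, r3 = -21
step 10: r1 = -2, r2 = 9, r3 = 21
step 11: r1 = -11, r2 = 9, r3 = 21
This matches the printout at every step.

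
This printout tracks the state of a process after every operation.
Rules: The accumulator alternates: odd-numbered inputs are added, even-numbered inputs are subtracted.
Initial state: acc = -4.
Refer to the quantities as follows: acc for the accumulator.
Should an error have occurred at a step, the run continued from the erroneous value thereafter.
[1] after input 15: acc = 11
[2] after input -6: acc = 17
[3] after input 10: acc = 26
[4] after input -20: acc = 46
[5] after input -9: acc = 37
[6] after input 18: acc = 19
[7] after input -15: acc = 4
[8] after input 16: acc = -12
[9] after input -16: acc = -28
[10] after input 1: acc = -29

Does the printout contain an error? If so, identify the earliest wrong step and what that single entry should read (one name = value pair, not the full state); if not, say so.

step 3, acc = 27

1. acc = -4 + 15 = 11 (matches)
2. acc = 11 - -6 = 17 (no discrepancy)
3. acc = 17 + 10 = 27 (the entry is off here)
The earliest wrong entry is at step 3: it should read acc = 27.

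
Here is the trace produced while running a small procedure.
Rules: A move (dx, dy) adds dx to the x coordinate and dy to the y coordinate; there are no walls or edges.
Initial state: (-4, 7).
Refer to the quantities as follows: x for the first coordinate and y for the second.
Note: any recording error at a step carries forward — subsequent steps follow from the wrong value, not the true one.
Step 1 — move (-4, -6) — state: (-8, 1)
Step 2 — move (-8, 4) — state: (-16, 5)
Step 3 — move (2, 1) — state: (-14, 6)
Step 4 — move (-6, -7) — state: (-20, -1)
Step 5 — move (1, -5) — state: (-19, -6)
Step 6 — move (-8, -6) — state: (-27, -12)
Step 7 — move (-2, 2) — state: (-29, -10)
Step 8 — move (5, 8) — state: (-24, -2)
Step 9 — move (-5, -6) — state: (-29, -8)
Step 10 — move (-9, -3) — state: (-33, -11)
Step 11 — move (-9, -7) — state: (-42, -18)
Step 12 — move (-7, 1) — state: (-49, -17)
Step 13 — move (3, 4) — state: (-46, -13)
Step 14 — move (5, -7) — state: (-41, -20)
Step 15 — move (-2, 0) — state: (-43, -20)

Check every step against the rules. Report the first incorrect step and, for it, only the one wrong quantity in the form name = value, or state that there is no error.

step 10, x = -38

1. x = -4 + (-4) = -8, y = 7 + (-6) = 1 (verified)
2. x = -8 + (-8) = -16, y = 1 + (4) = 5 (verified)
3. x = -16 + (2) = -14, y = 5 + (1) = 6 (exactly as logged)
4. x = -14 + (-6) = -20, y = 6 + (-7) = -1 (matches)
5. x = -20 + (1) = -19, y = -1 + (-5) = -6 (verified)
6. x = -19 + (-8) = -27, y = -6 + (-6) = -12 (checks out)
7. x = -27 + (-2) = -29, y = -12 + (2) = -10 (checks out)
8. x = -29 + (5) = -24, y = -10 + (8) = -2 (in agreement)
9. x = -24 + (-5) = -29, y = -2 + (-6) = -8 (consistent with the trace)
10. x = -29 + (-9) = -38, y = -8 + (-3) = -11 (this is not what the trace shows)
First deviation found at step 10; the corrected entry is x = -38.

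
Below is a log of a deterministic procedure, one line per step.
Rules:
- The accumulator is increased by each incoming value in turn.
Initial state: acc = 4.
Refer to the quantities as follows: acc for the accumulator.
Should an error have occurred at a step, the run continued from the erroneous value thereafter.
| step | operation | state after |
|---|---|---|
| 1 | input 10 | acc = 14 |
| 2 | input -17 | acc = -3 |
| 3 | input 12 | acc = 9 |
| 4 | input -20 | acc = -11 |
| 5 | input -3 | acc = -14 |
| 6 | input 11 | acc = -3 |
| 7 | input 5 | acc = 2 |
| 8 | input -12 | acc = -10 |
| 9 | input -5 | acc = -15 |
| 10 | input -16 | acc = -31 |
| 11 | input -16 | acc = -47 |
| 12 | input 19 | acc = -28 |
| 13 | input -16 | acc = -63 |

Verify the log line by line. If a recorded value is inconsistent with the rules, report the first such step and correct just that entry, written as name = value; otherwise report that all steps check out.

step 13, acc = -44

1. acc = 4 + 10 = 14 (matches)
2. acc = 14 + -17 = -3 (same as recorded)
3. acc = -3 + 12 = 9 (consistent with the log)
4. acc = 9 + -20 = -11 (exactly as logged)
5. acc = -11 + -3 = -14 (checks out)
6. acc = -14 + 11 = -3 (same as recorded)
7. acc = -3 + 5 = 2 (no discrepancy)
8. acc = 2 + -12 = -10 (no discrepancy)
9. acc = -10 + -5 = -15 (confirmed correct)
10. acc = -15 + -16 = -31 (confirmed correct)
11. acc = -31 + -16 = -47 (exactly as logged)
12. acc = -47 + 19 = -28 (confirmed correct)
13. acc = -28 + -16 = -44 (the log disagrees here)
The earliest wrong entry is at step 13: it should read acc = -44.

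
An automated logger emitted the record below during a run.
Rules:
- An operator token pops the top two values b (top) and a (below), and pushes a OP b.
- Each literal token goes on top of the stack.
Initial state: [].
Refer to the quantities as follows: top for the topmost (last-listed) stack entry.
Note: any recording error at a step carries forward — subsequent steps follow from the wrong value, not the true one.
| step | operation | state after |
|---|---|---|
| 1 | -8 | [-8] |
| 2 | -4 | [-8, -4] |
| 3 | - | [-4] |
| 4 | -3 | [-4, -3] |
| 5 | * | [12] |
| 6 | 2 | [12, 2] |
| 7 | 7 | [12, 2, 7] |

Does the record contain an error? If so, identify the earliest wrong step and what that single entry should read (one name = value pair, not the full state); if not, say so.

step 1: push -8: top = -8 -> exactly as logged
step 2: push -4: top = -4 -> confirmed correct
step 3: -8 - -4 = -4 -> no discrepancy
step 4: push -3: top = -3 -> verified
step 5: -4 * -3 = 12 -> same as recorded
step 6: push 2: top = 2 -> in agreement
step 7: push 7: top = 7 -> in agreement
All steps check out; nothing to correct.

no error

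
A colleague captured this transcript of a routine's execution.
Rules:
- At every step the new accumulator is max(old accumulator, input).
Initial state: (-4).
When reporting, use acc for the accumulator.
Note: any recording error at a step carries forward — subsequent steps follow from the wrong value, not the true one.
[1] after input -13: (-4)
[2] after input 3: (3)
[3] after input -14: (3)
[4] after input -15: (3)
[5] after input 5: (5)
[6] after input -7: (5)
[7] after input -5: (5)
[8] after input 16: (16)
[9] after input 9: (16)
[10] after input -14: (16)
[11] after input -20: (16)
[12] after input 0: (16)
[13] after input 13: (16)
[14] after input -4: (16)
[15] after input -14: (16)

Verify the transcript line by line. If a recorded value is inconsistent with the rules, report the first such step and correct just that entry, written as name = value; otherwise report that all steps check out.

Step 1: acc = max(-4, -13) = -4 — exactly as logged.
Step 2: acc = max(-4, 3) = 3 — consistent with the transcript.
Step 3: acc = max(3, -14) = 3 — same as recorded.
Step 4: acc = max(3, -15) = 3 — in agreement.
Step 5: acc = max(3, 5) = 5 — verified.
Step 6: acc = max(5, -7) = 5 — agrees with the transcript.
Step 7: acc = max(5, -5) = 5 — exactly as logged.
Step 8: acc = max(5, 16) = 16 — in agreement.
Step 9: acc = max(16, 9) = 16 — consistent with the transcript.
Step 10: acc = max(16, -14) = 16 — no discrepancy.
Step 11: acc = max(16, -20) = 16 — exactly as logged.
Step 12: acc = max(16, 0) = 16 — consistent with the transcript.
Step 13: acc = max(16, 13) = 16 — no discrepancy.
Step 14: acc = max(16, -4) = 16 — agrees with the transcript.
Step 15: acc = max(16, -14) = 16 — agrees with the transcript.
Nothing is out of place; the run is error-free.

no error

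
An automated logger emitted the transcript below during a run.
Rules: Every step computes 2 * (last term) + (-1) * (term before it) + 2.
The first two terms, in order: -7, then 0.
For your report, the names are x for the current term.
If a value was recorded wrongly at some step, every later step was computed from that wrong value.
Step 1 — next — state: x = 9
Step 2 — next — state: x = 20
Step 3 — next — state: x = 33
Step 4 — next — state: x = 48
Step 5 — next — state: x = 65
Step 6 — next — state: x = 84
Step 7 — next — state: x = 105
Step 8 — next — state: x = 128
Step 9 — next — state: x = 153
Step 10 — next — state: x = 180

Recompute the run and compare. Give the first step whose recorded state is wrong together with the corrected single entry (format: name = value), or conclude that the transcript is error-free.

Recomputing the run from the initial state:
step 1: x = 9
step 2: x = 20
step 3: x = 33
step 4: x = 48
step 5: x = 65
step 6: x = 84
step 7: x = 105
step 8: x = 128
step 9: x = 153
step 10: x = 180
This matches the transcript at every step.

no error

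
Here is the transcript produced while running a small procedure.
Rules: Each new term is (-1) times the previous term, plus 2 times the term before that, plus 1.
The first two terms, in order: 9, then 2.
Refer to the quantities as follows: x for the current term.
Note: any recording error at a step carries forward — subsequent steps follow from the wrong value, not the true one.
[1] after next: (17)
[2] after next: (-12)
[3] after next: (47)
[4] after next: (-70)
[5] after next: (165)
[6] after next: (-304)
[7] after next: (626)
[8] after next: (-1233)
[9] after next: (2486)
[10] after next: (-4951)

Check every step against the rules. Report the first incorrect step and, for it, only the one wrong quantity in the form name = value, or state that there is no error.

Recomputing the run from the initial state:
step 1: x = 17
step 2: x = -12
step 3: x = 47
step 4: x = -70
step 5: x = 165
step 6: x = -304
step 7: x = 635
step 8: x = -1242
step 9: x = 2513
step 10: x = -4996
The first disagreement with the transcript is at step 7, where the value should be x = 635.

step 7, x = 635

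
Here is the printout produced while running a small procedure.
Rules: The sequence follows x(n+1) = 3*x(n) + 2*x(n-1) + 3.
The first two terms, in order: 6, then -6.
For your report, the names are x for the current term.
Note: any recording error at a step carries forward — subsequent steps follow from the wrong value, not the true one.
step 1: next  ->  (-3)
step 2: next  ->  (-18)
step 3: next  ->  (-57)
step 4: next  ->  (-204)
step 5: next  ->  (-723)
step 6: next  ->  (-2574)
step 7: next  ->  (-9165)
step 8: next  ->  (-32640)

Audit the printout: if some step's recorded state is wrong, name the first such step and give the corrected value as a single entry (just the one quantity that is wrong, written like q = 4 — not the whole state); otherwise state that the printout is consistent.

Step 1: x = 3*(-6) + (2)*(6) + (3) = -3 — checks out.
Step 2: x = 3*(-3) + (2)*(-6) + (3) = -18 — verified.
Step 3: x = 3*(-18) + (2)*(-3) + (3) = -57 — verified.
Step 4: x = 3*(-57) + (2)*(-18) + (3) = -204 — in agreement.
Step 5: x = 3*(-204) + (2)*(-57) + (3) = -723 — same as recorded.
Step 6: x = 3*(-723) + (2)*(-204) + (3) = -2574 — consistent with the printout.
Step 7: x = 3*(-2574) + (2)*(-723) + (3) = -9165 — exactly as logged.
Step 8: x = 3*(-9165) + (2)*(-2574) + (3) = -32640 — no discrepancy.
All steps check out; nothing to correct.

no error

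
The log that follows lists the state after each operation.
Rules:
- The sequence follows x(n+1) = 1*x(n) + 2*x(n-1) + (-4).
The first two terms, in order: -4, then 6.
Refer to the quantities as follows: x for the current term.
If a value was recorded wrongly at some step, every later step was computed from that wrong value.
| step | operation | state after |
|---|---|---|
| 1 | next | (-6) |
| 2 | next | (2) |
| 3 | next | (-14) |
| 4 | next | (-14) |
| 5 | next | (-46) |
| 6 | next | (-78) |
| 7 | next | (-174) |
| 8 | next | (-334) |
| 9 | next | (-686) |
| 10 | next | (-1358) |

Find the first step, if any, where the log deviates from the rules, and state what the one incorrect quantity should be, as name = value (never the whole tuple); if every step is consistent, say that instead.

no error

step 1: x = 1*(6) + (2)*(-4) + (-4) = -6 -> consistent with the log
step 2: x = 1*(-6) + (2)*(6) + (-4) = 2 -> confirmed correct
step 3: x = 1*(2) + (2)*(-6) + (-4) = -14 -> no discrepancy
step 4: x = 1*(-14) + (2)*(2) + (-4) = -14 -> checks out
step 5: x = 1*(-14) + (2)*(-14) + (-4) = -46 -> checks out
step 6: x = 1*(-46) + (2)*(-14) + (-4) = -78 -> consistent with the log
step 7: x = 1*(-78) + (2)*(-46) + (-4) = -174 -> matches
step 8: x = 1*(-174) + (2)*(-78) + (-4) = -334 -> in agreement
step 9: x = 1*(-334) + (2)*(-174) + (-4) = -686 -> in agreement
step 10: x = 1*(-686) + (2)*(-334) + (-4) = -1358 -> agrees with the log
All entries verified; no error found.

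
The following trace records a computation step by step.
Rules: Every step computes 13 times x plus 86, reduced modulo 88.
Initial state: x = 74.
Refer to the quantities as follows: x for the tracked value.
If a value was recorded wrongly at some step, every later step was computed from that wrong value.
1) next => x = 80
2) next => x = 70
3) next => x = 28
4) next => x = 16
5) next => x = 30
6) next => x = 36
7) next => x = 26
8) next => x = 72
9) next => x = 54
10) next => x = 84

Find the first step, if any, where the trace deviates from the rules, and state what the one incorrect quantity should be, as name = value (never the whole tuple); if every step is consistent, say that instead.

step 4, x = 10

Step 1: x = (13*74 + 86) mod 88 = 80 — checks out.
Step 2: x = (13*80 + 86) mod 88 = 70 — consistent with the trace.
Step 3: x = (13*70 + 86) mod 88 = 28 — no discrepancy.
Step 4: x = (13*28 + 86) mod 88 = 10 — first mismatch against the trace.
The earliest wrong entry is at step 4: it should read x = 10.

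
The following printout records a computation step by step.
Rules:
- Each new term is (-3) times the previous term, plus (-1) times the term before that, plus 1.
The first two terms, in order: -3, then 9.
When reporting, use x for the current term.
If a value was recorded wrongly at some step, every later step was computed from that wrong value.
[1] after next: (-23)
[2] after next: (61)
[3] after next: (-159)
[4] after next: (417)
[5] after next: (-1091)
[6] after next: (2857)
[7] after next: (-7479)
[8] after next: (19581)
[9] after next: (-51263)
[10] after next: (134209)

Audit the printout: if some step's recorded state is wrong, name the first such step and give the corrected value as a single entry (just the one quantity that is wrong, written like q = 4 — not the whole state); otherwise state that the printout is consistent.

Step 1: x = -3*(9) + (-1)*(-3) + (1) = -23 — matches.
Step 2: x = -3*(-23) + (-1)*(9) + (1) = 61 — verified.
Step 3: x = -3*(61) + (-1)*(-23) + (1) = -159 — confirmed correct.
Step 4: x = -3*(-159) + (-1)*(61) + (1) = 417 — verified.
Step 5: x = -3*(417) + (-1)*(-159) + (1) = -1091 — exactly as logged.
Step 6: x = -3*(-1091) + (-1)*(417) + (1) = 2857 — verified.
Step 7: x = -3*(2857) + (-1)*(-1091) + (1) = -7479 — checks out.
Step 8: x = -3*(-7479) + (-1)*(2857) + (1) = 19581 — consistent with the printout.
Step 9: x = -3*(19581) + (-1)*(-7479) + (1) = -51263 — matches.
Step 10: x = -3*(-51263) + (-1)*(19581) + (1) = 134209 — no discrepancy.
The whole run recomputes cleanly — no discrepancies.

no error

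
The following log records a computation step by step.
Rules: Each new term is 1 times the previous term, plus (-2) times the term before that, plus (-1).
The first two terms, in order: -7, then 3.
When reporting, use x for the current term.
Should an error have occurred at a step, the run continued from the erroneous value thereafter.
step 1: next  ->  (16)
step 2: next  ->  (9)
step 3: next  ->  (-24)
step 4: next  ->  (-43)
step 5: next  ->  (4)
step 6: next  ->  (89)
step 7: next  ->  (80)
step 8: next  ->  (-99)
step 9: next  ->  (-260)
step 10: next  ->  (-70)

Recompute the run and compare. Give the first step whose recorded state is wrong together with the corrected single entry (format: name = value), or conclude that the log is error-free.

step 1: x = 1*(3) + (-2)*(-7) + (-1) = 16 -> agrees with the log
step 2: x = 1*(16) + (-2)*(3) + (-1) = 9 -> checks out
step 3: x = 1*(9) + (-2)*(16) + (-1) = -24 -> confirmed correct
step 4: x = 1*(-24) + (-2)*(9) + (-1) = -43 -> agrees with the log
step 5: x = 1*(-43) + (-2)*(-24) + (-1) = 4 -> exactly as logged
step 6: x = 1*(4) + (-2)*(-43) + (-1) = 89 -> verified
step 7: x = 1*(89) + (-2)*(4) + (-1) = 80 -> matches
step 8: x = 1*(80) + (-2)*(89) + (-1) = -99 -> consistent with the log
step 9: x = 1*(-99) + (-2)*(80) + (-1) = -260 -> consistent with the log
step 10: x = 1*(-260) + (-2)*(-99) + (-1) = -63 -> not what was recorded
Step 10 is the first one off; corrected, x = -63.

step 10, x = -63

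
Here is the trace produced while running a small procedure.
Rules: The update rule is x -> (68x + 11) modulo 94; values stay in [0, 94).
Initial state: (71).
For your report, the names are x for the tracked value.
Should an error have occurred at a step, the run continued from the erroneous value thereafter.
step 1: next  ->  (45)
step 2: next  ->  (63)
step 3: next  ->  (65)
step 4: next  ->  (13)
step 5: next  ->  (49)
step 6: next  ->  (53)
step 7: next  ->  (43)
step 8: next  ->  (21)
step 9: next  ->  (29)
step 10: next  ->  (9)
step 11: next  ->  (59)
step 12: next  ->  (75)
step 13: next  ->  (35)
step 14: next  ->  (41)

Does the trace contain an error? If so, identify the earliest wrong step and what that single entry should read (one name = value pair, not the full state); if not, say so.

no error

step 1: x = (68*71 + 11) mod 94 = 45 -> confirmed correct
step 2: x = (68*45 + 11) mod 94 = 63 -> same as recorded
step 3: x = (68*63 + 11) mod 94 = 65 -> confirmed correct
step 4: x = (68*65 + 11) mod 94 = 13 -> consistent with the trace
step 5: x = (68*13 + 11) mod 94 = 49 -> checks out
step 6: x = (68*49 + 11) mod 94 = 53 -> exactly as logged
step 7: x = (68*53 + 11) mod 94 = 43 -> checks out
step 8: x = (68*43 + 11) mod 94 = 21 -> no discrepancy
step 9: x = (68*21 + 11) mod 94 = 29 -> same as recorded
step 10: x = (68*29 + 11) mod 94 = 9 -> agrees with the trace
step 11: x = (68*9 + 11) mod 94 = 59 -> consistent with the trace
step 12: x = (68*59 + 11) mod 94 = 75 -> agrees with the trace
step 13: x = (68*75 + 11) mod 94 = 35 -> consistent with the trace
step 14: x = (68*35 + 11) mod 94 = 41 -> checks out
Nothing is out of place; the run is error-free.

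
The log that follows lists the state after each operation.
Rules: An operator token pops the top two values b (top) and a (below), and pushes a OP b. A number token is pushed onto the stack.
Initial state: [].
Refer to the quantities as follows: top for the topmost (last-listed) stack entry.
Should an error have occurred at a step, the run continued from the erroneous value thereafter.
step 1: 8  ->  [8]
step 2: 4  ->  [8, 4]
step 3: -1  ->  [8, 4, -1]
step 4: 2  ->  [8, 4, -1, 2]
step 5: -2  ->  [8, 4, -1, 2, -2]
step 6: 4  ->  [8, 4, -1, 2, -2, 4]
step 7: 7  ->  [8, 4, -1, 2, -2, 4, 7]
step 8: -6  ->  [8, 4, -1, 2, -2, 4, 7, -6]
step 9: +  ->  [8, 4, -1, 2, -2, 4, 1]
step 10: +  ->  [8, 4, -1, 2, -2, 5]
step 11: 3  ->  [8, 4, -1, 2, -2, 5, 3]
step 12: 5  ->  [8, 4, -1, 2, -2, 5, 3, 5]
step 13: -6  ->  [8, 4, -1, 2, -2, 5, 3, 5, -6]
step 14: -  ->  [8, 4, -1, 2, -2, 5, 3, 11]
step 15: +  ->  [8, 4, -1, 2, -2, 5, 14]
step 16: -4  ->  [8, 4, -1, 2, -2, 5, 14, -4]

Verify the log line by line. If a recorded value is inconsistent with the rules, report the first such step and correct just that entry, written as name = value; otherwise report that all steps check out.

no error

Step 1: push 8: top = 8 — verified.
Step 2: push 4: top = 4 — verified.
Step 3: push -1: top = -1 — same as recorded.
Step 4: push 2: top = 2 — agrees with the log.
Step 5: push -2: top = -2 — no discrepancy.
Step 6: push 4: top = 4 — exactly as logged.
Step 7: push 7: top = 7 — same as recorded.
Step 8: push -6: top = -6 — agrees with the log.
Step 9: 7 + -6 = 1 — exactly as logged.
Step 10: 4 + 1 = 5 — checks out.
Step 11: push 3: top = 3 — matches.
Step 12: push 5: top = 5 — consistent with the log.
Step 13: push -6: top = -6 — same as recorded.
Step 14: 5 - -6 = 11 — exactly as logged.
Step 15: 3 + 11 = 14 — no discrepancy.
Step 16: push -4: top = -4 — same as recorded.
Each recorded entry agrees with the recomputation.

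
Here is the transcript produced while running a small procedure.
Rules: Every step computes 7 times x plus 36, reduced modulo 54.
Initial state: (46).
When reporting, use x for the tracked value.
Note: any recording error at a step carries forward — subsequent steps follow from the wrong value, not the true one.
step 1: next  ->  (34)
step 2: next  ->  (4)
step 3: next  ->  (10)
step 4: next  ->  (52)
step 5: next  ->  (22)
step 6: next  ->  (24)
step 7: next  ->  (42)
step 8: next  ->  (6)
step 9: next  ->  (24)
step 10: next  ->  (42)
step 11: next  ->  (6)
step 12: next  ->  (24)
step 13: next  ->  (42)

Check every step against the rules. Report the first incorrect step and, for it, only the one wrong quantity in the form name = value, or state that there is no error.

step 1: x = (7*46 + 36) mod 54 = 34 -> agrees with the transcript
step 2: x = (7*34 + 36) mod 54 = 4 -> matches
step 3: x = (7*4 + 36) mod 54 = 10 -> in agreement
step 4: x = (7*10 + 36) mod 54 = 52 -> matches
step 5: x = (7*52 + 36) mod 54 = 22 -> no discrepancy
step 6: x = (7*22 + 36) mod 54 = 28 -> the transcript disagrees here
First deviation found at step 6; the corrected entry is x = 28.

step 6, x = 28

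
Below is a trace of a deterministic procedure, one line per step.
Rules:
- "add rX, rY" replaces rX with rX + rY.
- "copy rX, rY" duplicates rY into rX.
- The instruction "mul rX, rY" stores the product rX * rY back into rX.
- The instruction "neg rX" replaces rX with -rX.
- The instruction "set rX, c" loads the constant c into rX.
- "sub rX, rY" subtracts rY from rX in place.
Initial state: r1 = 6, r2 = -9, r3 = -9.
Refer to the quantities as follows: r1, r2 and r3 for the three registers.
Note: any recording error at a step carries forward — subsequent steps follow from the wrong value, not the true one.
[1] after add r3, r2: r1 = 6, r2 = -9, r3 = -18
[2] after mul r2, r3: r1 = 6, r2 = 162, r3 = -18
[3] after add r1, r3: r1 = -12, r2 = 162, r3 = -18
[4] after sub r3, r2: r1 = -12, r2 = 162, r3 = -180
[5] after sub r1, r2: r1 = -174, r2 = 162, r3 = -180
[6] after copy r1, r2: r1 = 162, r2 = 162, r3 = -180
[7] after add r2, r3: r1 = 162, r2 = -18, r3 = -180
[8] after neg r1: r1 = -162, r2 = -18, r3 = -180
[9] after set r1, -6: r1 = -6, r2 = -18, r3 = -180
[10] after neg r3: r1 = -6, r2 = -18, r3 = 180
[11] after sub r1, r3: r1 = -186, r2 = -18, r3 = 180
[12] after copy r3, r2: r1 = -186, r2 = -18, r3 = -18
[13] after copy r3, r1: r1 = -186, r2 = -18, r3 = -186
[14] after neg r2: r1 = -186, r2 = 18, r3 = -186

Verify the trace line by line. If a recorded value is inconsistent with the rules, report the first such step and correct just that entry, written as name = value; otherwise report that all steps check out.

no error

step 1: r3 = -9 + -9 = -18 -> in agreement
step 2: r2 = -9 * -18 = 162 -> checks out
step 3: r1 = 6 + -18 = -12 -> no discrepancy
step 4: r3 = -18 - 162 = -180 -> agrees with the trace
step 5: r1 = -12 - 162 = -174 -> agrees with the trace
step 6: r1 = 162 -> confirmed correct
step 7: r2 = 162 + -180 = -18 -> matches
step 8: r1 = -(162) = -162 -> matches
step 9: r1 = -6 -> no discrepancy
step 10: r3 = -(-180) = 180 -> consistent with the trace
step 11: r1 = -6 - 180 = -186 -> verified
step 12: r3 = -18 -> confirmed correct
step 13: r3 = -186 -> no discrepancy
step 14: r2 = -(-18) = 18 -> confirmed correct
The whole run recomputes cleanly — no discrepancies.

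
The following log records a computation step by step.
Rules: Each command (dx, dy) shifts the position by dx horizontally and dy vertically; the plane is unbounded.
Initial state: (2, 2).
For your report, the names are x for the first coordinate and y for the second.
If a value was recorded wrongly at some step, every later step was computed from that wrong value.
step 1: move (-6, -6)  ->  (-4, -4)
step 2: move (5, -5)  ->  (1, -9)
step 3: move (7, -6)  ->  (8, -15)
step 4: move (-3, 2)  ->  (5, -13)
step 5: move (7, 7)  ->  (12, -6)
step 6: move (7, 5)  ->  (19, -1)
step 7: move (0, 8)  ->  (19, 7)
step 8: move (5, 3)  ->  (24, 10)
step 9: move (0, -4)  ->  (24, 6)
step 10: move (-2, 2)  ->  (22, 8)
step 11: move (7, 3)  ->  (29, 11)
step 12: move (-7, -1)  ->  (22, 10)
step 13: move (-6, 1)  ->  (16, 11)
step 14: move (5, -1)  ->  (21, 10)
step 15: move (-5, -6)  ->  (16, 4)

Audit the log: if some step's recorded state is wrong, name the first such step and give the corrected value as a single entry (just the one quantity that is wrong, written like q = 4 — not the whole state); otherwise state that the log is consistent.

Step 1: x = 2 + (-6) = -4, y = 2 + (-6) = -4 — in agreement.
Step 2: x = -4 + (5) = 1, y = -4 + (-5) = -9 — no discrepancy.
Step 3: x = 1 + (7) = 8, y = -9 + (-6) = -15 — no discrepancy.
Step 4: x = 8 + (-3) = 5, y = -15 + (2) = -13 — exactly as logged.
Step 5: x = 5 + (7) = 12, y = -13 + (7) = -6 — matches.
Step 6: x = 12 + (7) = 19, y = -6 + (5) = -1 — consistent with the log.
Step 7: x = 19 + (0) = 19, y = -1 + (8) = 7 — consistent with the log.
Step 8: x = 19 + (5) = 24, y = 7 + (3) = 10 — agrees with the log.
Step 9: x = 24 + (0) = 24, y = 10 + (-4) = 6 — checks out.
Step 10: x = 24 + (-2) = 22, y = 6 + (2) = 8 — in agreement.
Step 11: x = 22 + (7) = 29, y = 8 + (3) = 11 — no discrepancy.
Step 12: x = 29 + (-7) = 22, y = 11 + (-1) = 10 — no discrepancy.
Step 13: x = 22 + (-6) = 16, y = 10 + (1) = 11 — in agreement.
Step 14: x = 16 + (5) = 21, y = 11 + (-1) = 10 — verified.
Step 15: x = 21 + (-5) = 16, y = 10 + (-6) = 4 — checks out.
Every step is consistent.

no error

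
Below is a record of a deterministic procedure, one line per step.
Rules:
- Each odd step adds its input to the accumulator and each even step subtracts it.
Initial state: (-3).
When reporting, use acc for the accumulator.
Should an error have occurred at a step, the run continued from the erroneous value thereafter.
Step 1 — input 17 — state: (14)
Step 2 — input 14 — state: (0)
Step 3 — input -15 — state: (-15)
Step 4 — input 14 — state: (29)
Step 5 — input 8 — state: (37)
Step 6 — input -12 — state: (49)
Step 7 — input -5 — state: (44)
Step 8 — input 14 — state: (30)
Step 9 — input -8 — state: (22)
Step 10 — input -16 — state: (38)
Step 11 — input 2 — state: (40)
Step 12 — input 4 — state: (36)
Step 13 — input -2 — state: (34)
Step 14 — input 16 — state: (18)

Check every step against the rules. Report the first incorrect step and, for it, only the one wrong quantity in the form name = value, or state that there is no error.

Recomputing the run from the initial state:
step 1: acc = 14
step 2: acc = 0
step 3: acc = -15
step 4: acc = -29
step 5: acc = -21
step 6: acc = -9
step 7: acc = -14
step 8: acc = -28
step 9: acc = -36
step 10: acc = -20
step 11: acc = -18
step 12: acc = -22
step 13: acc = -24
step 14: acc = -40
The first disagreement with the record is at step 4, where the value should be acc = -29.

step 4, acc = -29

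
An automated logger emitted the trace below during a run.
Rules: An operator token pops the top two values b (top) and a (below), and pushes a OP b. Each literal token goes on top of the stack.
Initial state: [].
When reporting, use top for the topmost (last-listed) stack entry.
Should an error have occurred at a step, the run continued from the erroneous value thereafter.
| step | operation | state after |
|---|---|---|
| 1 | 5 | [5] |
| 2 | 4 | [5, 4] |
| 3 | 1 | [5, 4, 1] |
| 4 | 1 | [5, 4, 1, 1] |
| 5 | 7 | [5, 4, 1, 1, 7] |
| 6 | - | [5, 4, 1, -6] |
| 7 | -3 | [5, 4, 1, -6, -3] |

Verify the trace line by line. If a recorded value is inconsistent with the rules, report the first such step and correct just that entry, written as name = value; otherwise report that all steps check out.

no error

step 1: push 5: top = 5 -> confirmed correct
step 2: push 4: top = 4 -> consistent with the trace
step 3: push 1: top = 1 -> checks out
step 4: push 1: top = 1 -> confirmed correct
step 5: push 7: top = 7 -> consistent with the trace
step 6: 1 - 7 = -6 -> exactly as logged
step 7: push -3: top = -3 -> checks out
The whole run recomputes cleanly — no discrepancies.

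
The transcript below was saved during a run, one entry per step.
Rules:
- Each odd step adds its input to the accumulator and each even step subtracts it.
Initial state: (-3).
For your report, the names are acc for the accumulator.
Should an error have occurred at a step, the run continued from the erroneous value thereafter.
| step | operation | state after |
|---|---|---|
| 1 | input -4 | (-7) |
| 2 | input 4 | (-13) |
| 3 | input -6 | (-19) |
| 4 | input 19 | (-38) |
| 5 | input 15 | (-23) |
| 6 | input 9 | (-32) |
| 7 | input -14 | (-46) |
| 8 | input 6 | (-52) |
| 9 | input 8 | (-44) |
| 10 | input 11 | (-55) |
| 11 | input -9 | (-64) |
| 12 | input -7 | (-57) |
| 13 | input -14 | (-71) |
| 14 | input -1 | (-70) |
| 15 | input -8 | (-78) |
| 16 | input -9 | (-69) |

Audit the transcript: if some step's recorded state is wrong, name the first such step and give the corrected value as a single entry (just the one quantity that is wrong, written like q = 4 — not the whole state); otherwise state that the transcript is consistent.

step 2, acc = -11

Recomputing the run from the initial state:
step 1: acc = -7
step 2: acc = -11
step 3: acc = -17
step 4: acc = -36
step 5: acc = -21
step 6: acc = -30
step 7: acc = -44
step 8: acc = -50
step 9: acc = -42
step 10: acc = -53
step 11: acc = -62
step 12: acc = -55
step 13: acc = -69
step 14: acc = -68
step 15: acc = -76
step 16: acc = -67
The first disagreement with the transcript is at step 2, where the value should be acc = -11.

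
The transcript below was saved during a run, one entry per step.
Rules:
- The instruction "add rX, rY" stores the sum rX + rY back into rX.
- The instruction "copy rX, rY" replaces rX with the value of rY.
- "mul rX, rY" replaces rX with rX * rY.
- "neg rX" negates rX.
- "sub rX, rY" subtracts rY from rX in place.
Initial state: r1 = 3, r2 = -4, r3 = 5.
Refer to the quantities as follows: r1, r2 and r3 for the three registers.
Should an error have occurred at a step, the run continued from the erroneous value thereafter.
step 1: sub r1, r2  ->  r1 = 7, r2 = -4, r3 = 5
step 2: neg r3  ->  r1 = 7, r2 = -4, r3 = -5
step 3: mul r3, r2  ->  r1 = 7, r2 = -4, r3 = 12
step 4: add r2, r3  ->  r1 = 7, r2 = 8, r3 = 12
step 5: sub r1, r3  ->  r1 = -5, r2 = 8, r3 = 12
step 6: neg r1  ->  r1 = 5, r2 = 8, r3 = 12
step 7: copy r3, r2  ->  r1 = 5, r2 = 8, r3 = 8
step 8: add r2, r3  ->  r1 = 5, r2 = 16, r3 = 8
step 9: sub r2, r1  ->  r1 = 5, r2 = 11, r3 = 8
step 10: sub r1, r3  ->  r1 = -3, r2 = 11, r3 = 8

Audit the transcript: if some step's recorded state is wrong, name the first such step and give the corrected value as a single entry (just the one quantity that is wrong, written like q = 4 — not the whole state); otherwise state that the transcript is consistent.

step 3, r3 = 20

Step 1: r1 = 3 - -4 = 7 — matches.
Step 2: r3 = -(5) = -5 — exactly as logged.
Step 3: r3 = -5 * -4 = 20 — the entry is off here.
First deviation found at step 3; the corrected entry is r3 = 20.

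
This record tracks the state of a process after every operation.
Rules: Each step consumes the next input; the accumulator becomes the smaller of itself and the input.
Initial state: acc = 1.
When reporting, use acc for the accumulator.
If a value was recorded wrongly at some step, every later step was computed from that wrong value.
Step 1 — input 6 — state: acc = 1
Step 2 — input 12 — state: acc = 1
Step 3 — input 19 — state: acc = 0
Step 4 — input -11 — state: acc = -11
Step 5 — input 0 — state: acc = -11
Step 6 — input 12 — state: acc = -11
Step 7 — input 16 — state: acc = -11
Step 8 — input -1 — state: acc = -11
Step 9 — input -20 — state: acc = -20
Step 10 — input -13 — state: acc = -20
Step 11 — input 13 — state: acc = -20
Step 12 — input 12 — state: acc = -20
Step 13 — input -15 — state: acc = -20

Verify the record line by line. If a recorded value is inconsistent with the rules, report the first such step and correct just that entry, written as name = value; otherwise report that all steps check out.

step 3, acc = 1

Recomputing the run from the initial state:
step 1: acc = 1
step 2: acc = 1
step 3: acc = 1
step 4: acc = -11
step 5: acc = -11
step 6: acc = -11
step 7: acc = -11
step 8: acc = -11
step 9: acc = -20
step 10: acc = -20
step 11: acc = -20
step 12: acc = -20
step 13: acc = -20
The first disagreement with the record is at step 3, where the value should be acc = 1.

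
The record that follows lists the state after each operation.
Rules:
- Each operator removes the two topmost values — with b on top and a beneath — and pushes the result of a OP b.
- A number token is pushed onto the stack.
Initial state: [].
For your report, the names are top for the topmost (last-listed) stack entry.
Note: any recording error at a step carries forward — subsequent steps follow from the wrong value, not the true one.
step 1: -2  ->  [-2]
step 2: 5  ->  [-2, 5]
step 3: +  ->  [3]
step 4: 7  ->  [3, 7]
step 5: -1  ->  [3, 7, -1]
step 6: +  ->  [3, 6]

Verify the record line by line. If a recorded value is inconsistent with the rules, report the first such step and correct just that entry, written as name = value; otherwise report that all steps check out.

Step 1: push -2: top = -2 — matches.
Step 2: push 5: top = 5 — in agreement.
Step 3: -2 + 5 = 3 — in agreement.
Step 4: push 7: top = 7 — same as recorded.
Step 5: push -1: top = -1 — confirmed correct.
Step 6: 7 + -1 = 6 — in agreement.
Each recorded entry agrees with the recomputation.

no error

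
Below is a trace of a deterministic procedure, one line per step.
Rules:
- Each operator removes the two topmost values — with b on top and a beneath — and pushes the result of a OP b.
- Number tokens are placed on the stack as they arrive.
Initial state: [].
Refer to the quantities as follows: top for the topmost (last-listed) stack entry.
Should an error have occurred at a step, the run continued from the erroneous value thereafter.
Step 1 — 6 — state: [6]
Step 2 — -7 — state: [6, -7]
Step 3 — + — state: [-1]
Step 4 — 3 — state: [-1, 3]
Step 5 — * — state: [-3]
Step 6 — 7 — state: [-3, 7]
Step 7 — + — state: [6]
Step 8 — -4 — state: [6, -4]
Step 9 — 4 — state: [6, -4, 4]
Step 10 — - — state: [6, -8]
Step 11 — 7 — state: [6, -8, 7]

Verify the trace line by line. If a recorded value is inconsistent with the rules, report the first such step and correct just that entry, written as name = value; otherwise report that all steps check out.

Step 1: push 6: top = 6 — matches.
Step 2: push -7: top = -7 — agrees with the trace.
Step 3: 6 + -7 = -1 — checks out.
Step 4: push 3: top = 3 — same as recorded.
Step 5: -1 * 3 = -3 — no discrepancy.
Step 6: push 7: top = 7 — matches.
Step 7: -3 + 7 = 4 — the trace has a different value.
That makes step 7 the first incorrect line — top = 4 is what it should show.

step 7, top = 4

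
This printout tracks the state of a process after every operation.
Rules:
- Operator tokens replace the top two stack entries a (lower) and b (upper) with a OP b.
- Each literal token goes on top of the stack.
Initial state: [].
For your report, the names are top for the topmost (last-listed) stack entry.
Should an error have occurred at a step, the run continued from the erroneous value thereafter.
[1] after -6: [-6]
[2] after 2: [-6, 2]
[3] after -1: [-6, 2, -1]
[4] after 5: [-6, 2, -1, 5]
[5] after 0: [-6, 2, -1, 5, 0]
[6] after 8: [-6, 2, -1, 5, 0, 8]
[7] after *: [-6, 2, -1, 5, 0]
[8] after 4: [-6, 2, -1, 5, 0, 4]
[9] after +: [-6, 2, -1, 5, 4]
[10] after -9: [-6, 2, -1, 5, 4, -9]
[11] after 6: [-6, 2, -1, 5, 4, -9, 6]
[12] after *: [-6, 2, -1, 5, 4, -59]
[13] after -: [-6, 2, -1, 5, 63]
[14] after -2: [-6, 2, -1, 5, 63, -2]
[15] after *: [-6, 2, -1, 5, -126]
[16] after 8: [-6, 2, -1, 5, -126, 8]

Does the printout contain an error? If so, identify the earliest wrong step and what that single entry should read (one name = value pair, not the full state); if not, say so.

step 1: push -6: top = -6 -> agrees with the printout
step 2: push 2: top = 2 -> matches
step 3: push -1: top = -1 -> verified
step 4: push 5: top = 5 -> exactly as logged
step 5: push 0: top = 0 -> confirmed correct
step 6: push 8: top = 8 -> confirmed correct
step 7: 0 * 8 = 0 -> exactly as logged
step 8: push 4: top = 4 -> in agreement
step 9: 0 + 4 = 4 -> verified
step 10: push -9: top = -9 -> matches
step 11: push 6: top = 6 -> confirmed correct
step 12: -9 * 6 = -54 -> the printout disagrees here
Conclusion: step 12 carries the first error; the entry should be top = -54.

step 12, top = -54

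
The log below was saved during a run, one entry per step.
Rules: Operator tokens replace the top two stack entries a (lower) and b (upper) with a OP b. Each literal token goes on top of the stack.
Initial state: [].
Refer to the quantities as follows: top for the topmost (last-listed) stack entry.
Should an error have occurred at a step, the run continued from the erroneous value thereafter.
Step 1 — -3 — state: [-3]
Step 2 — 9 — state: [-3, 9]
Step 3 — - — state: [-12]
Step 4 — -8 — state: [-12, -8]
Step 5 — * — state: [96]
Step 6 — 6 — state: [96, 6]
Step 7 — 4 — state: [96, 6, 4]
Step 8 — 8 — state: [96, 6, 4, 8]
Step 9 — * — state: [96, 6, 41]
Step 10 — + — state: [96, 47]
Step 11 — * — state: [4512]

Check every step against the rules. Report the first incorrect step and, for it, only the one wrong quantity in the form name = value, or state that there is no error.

Recomputing the run from the initial state:
step 1: [-3]
step 2: [-3, 9]
step 3: [-12]
step 4: [-12, -8]
step 5: [96]
step 6: [96, 6]
step 7: [96, 6, 4]
step 8: [96, 6, 4, 8]
step 9: [96, 6, 32]
step 10: [96, 38]
step 11: [3648]
The first disagreement with the log is at step 9, where the value should be top = 32.

step 9, top = 32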